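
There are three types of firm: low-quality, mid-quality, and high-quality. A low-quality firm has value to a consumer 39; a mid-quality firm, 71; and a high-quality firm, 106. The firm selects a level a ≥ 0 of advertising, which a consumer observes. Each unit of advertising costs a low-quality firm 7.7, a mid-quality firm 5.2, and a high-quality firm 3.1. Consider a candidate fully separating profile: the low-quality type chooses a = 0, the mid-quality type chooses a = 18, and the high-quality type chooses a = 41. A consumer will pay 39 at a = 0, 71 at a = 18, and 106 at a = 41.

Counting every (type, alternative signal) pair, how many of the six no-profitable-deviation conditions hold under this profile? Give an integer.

Low-quality (own payoff 39): to a=18 gives 71 − 7.7×18 = -67.6 → no gain ✓; to a=41 gives 106 − 7.7×41 = -209.7 → no gain ✓.
High-quality (own payoff 106 − 3.1×41 = -21.1): to a=0 gives 39 → profitable ✗; to a=18 gives 71 − 3.1×18 = 15.2 → profitable ✗.
Mid-quality (own payoff 71 − 5.2×18 = -22.6): to a=0 gives 39 → profitable ✗; to a=41 gives 106 − 5.2×41 = -107.2 → no gain ✓.
3 of the 6 constraints hold; not an equilibrium.

3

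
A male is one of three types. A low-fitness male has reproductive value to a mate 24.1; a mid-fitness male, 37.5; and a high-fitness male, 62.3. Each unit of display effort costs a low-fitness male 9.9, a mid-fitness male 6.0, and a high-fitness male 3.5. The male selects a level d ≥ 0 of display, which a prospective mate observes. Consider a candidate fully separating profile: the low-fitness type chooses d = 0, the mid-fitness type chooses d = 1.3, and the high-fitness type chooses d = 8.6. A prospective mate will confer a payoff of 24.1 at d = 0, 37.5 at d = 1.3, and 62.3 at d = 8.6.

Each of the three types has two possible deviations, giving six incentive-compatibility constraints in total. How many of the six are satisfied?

High-fitness (own payoff 62.3 − 3.5×8.6 = 32.2): to d=0 gives 24.1 → no gain ✓; to d=1.3 gives 37.5 − 3.5×1.3 = 32.95 → profitable ✗.
Mid-fitness (own payoff 37.5 − 6.0×1.3 = 29.7): to d=0 gives 24.1 → no gain ✓; to d=8.6 gives 62.3 − 6.0×8.6 = 10.7 → no gain ✓.
Low-fitness (own payoff 24.1): to d=1.3 gives 37.5 − 9.9×1.3 = 24.63 → profitable ✗; to d=8.6 gives 62.3 − 9.9×8.6 = -22.84 → no gain ✓.
4 of the 6 constraints hold; not an equilibrium.

4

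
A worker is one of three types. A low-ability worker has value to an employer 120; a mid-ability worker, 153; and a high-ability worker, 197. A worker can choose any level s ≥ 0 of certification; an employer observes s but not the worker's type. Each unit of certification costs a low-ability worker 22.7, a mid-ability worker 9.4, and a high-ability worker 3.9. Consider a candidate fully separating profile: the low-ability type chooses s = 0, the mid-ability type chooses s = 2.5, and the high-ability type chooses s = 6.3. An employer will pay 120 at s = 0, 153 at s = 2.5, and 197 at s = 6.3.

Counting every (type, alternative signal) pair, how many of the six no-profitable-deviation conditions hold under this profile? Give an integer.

High-ability (own payoff 197 − 3.9×6.3 = 172.43): to s=0 gives 120 → no gain ✓; to s=2.5 gives 153 − 3.9×2.5 = 143.25 → no gain ✓.
Low-ability (own payoff 120): to s=2.5 gives 153 − 22.7×2.5 = 96.25 → no gain ✓; to s=6.3 gives 197 − 22.7×6.3 = 53.99 → no gain ✓.
Mid-ability (own payoff 153 − 9.4×2.5 = 129.5): to s=0 gives 120 → no gain ✓; to s=6.3 gives 197 − 9.4×6.3 = 137.78 → profitable ✗.
5 of the 6 constraints hold; not an equilibrium.

5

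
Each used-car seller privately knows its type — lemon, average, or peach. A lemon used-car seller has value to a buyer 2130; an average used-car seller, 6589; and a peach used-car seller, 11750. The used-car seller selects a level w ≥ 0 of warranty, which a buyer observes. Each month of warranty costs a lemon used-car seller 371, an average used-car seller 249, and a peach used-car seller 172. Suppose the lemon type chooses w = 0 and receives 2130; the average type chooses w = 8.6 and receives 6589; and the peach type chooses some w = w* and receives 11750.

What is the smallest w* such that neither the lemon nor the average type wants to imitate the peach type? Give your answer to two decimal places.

Lemon type (on-path payoff 2130) won't mimic when 2130 ≥ 11750 − 371·w*, i.e. w* ≥ 25.93.
Average type (on-path payoff 6589 − 249×8.6 = 4447.6) won't mimic when 4447.6 ≥ 11750 − 249·w*, i.e. w* ≥ 29.33.
Both must hold, so w* = max(25.93, 29.33) = 29.33. The average type's constraint binds.

29.33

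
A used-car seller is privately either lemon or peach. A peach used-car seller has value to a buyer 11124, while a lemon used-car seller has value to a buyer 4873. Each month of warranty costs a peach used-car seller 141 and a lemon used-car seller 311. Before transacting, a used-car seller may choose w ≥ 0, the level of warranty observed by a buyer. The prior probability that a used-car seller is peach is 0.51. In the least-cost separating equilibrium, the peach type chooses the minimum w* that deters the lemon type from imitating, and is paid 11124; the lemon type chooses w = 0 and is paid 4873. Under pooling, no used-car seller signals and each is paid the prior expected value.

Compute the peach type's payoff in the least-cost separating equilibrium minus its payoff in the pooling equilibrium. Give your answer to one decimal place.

Least-cost separating signal: w* solves 4873 = 11124 − 311·w*, so w* = (11124 − 4873)/311 ≈ 20.0997.
Peach type's separating payoff: 11124 − 141 × w* = 11124 − 141 × (11124 − 4873)/311 = 11124 − 881391/311 ≈ 8289.945.
Pooling payoff: 0.51 × 11124 + 0.49 × 4873 = 8061.01.
Difference: 8289.945 − 8061.01 = 228.935, i.e. 228.9 to one decimal place.
The peach type prefers to separate.

228.9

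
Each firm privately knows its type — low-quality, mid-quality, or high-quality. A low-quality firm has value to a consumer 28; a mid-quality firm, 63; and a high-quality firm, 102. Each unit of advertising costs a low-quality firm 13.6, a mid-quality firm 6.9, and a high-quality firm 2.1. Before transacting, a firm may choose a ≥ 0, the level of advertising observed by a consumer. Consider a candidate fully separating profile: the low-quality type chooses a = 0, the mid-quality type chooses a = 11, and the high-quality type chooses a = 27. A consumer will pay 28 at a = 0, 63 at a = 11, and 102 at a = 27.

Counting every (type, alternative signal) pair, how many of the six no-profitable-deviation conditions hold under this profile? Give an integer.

5

Mid-quality (own payoff 63 − 6.9×11 = -12.9): to a=0 gives 28 → profitable ✗; to a=27 gives 102 − 6.9×27 = -84.3 → no gain ✓.
High-quality (own payoff 102 − 2.1×27 = 45.3): to a=0 gives 28 → no gain ✓; to a=11 gives 63 − 2.1×11 = 39.9 → no gain ✓.
Low-quality (own payoff 28): to a=11 gives 63 − 13.6×11 = -86.6 → no gain ✓; to a=27 gives 102 − 13.6×27 = -265.2 → no gain ✓.
5 of the 6 constraints hold; not an equilibrium.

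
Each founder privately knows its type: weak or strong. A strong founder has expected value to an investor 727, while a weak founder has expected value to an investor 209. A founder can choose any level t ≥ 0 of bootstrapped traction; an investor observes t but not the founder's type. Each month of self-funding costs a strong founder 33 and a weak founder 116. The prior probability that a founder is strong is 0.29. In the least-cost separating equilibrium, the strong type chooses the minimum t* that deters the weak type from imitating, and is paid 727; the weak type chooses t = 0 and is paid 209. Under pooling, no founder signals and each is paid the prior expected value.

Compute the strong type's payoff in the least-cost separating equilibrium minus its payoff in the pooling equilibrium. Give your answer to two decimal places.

220.42

Least-cost separating signal: t* solves 209 = 727 − 116·t*, so t* = (727 − 209)/116 ≈ 4.4655.
Strong type's separating payoff: 727 − 33 × t* = 727 − 33 × (727 − 209)/116 = 727 − 17094/116 ≈ 579.6379.
Pooling payoff: 0.29 × 727 + 0.71 × 209 = 359.22.
Difference: 579.6379 − 359.22 = 220.4179, i.e. 220.42 to two decimal places.
The strong type prefers to separate.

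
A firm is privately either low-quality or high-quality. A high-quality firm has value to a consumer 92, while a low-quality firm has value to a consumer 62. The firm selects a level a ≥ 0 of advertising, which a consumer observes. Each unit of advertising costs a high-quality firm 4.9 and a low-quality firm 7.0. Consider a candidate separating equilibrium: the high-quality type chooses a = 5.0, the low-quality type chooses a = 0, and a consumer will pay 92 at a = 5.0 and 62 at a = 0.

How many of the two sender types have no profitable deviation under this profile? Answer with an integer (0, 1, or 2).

2

Low-quality type: stay at 0 → 62; mimic → 92 − 7.0 × 5.0 = 57. IC holds (62 ≥ 57).
High-quality type: signal → 92 − 4.9 × 5.0 = 67.5; deviate to 0 → 62. IC holds (67.5 ≥ 62).
2 of 2 constraints hold, so this is a separating equilibrium.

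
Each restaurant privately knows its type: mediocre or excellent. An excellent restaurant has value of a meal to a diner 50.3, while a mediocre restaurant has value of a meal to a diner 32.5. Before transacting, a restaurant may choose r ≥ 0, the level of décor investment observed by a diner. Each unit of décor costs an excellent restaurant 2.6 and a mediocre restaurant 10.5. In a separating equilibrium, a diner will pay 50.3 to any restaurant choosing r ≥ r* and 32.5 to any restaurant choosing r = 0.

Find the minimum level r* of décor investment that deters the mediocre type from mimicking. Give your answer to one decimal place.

1.7

A mediocre restaurant choosing r = 0 receives 32.5.
Imitating at r* instead would pay 50.3 at cost 10.5·r*, netting 50.3 − 10.5·r*.
Indifference: 32.5 = 50.3 − 10.5·r*, so r* = (50.3 − 32.5) / 10.5 ≈ 1.7.
At r* the mediocre type's incentive constraint just binds; the excellent type strictly prefers r* since its per-unit cost is lower.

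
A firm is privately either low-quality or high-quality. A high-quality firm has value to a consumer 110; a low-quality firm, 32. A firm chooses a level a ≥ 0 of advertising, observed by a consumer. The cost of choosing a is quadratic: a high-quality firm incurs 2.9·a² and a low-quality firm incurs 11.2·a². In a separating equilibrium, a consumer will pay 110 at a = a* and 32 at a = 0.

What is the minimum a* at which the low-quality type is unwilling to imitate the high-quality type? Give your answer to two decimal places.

The low-quality type at a = 0 receives 32; imitating at a* yields 110 − 11.2·a*².
Indifference: 32 = 110 − 11.2·a*², so a*² = (110 − 32) / 11.2 ≈ 6.9643.
a* = √6.9643 ≈ 2.64.

2.64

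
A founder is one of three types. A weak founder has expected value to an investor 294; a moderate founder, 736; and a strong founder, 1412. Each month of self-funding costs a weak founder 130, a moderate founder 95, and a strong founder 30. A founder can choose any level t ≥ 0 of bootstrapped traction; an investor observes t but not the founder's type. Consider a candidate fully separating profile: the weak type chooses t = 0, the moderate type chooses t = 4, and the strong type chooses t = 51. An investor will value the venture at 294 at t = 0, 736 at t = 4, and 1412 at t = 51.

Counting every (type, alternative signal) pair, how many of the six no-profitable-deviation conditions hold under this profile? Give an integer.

4

Weak (own payoff 294): to t=4 gives 736 − 130×4 = 216 → no gain ✓; to t=51 gives 1412 − 130×51 = -5218 → no gain ✓.
Moderate (own payoff 736 − 95×4 = 356): to t=0 gives 294 → no gain ✓; to t=51 gives 1412 − 95×51 = -3433 → no gain ✓.
Strong (own payoff 1412 − 30×51 = -118): to t=0 gives 294 → profitable ✗; to t=4 gives 736 − 30×4 = 616 → profitable ✗.
4 of the 6 constraints hold; not an equilibrium.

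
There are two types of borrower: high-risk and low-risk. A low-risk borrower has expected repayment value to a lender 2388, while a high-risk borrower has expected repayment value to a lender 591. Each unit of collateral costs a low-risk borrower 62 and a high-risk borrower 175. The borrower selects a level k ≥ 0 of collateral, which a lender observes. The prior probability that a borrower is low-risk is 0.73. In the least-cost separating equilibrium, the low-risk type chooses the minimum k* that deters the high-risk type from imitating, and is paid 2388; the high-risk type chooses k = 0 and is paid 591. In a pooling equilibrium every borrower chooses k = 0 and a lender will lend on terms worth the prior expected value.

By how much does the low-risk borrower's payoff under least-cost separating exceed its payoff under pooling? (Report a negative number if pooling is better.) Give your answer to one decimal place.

-151.5

Least-cost separating signal: k* solves 591 = 2388 − 175·k*, so k* = (2388 − 591)/175 ≈ 10.2686.
Low-risk type's separating payoff: 2388 − 62 × k* = 2388 − 62 × (2388 − 591)/175 = 2388 − 111414/175 ≈ 1751.349.
Pooling payoff: 0.73 × 2388 + 0.27 × 591 = 1902.81.
Difference: 1751.349 − 1902.81 = -151.461, i.e. -151.5 to one decimal place.
The low-risk type would prefer the pooling outcome.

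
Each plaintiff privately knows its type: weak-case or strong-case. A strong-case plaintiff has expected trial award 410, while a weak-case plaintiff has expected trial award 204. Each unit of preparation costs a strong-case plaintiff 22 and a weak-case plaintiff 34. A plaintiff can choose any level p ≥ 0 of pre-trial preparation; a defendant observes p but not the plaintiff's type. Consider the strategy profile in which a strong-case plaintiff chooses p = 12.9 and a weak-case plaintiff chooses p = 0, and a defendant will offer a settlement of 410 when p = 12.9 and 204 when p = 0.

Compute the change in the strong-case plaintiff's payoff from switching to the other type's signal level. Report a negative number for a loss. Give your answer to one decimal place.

Playing p = 12.9 the strong-case plaintiff receives 410 − 22 × 12.9 = 126.2.
Deviating to p = 0 yields 204 instead.
Gain from deviating: 204 − 126.2 = 77.8.
The gain is positive, so the strong-case type's incentive-compatibility constraint is violated — this profile is not a separating equilibrium.

77.8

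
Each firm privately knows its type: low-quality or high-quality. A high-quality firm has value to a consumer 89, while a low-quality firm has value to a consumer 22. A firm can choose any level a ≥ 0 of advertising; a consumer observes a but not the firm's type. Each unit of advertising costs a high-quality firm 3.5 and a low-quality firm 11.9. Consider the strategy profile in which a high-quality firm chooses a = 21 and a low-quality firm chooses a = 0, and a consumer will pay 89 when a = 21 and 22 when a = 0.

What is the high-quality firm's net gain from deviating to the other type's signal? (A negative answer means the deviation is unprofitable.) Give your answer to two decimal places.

6.50

Playing a = 21 the high-quality firm receives 89 − 3.5 × 21 = 15.5.
Deviating to a = 0 yields 22 instead.
Gain from deviating: 22 − 15.5 = 6.50.
The gain is positive, so the high-quality type's incentive-compatibility constraint is violated — this profile is not a separating equilibrium.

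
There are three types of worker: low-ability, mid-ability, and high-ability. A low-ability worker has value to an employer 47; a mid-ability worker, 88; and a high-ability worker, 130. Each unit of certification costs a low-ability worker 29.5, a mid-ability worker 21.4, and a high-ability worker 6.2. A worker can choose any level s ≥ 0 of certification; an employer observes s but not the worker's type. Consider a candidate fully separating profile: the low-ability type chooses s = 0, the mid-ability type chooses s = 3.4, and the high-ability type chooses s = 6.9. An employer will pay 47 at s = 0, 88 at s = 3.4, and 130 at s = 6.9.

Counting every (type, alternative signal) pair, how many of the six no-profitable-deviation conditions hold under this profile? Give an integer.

5

Low-ability (own payoff 47): to s=3.4 gives 88 − 29.5×3.4 = -12.3 → no gain ✓; to s=6.9 gives 130 − 29.5×6.9 = -73.55 → no gain ✓.
Mid-ability (own payoff 88 − 21.4×3.4 = 15.24): to s=0 gives 47 → profitable ✗; to s=6.9 gives 130 − 21.4×6.9 = -17.66 → no gain ✓.
High-ability (own payoff 130 − 6.2×6.9 = 87.22): to s=0 gives 47 → no gain ✓; to s=3.4 gives 88 − 6.2×3.4 = 66.92 → no gain ✓.
5 of the 6 constraints hold; not an equilibrium.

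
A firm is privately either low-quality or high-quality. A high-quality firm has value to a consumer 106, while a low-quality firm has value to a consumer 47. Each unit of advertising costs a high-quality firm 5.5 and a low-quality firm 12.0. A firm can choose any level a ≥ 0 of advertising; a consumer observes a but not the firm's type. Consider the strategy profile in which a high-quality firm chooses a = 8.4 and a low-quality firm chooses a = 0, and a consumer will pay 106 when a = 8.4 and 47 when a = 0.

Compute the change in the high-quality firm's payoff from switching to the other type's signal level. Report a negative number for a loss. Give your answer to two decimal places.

-12.80

Playing a = 8.4 the high-quality firm receives 106 − 5.5 × 8.4 = 59.8.
Deviating to a = 0 yields 47 instead.
Gain from deviating: 47 − 59.8 = -12.80.
The gain is negative, so the high-quality type's incentive-compatibility constraint is satisfied.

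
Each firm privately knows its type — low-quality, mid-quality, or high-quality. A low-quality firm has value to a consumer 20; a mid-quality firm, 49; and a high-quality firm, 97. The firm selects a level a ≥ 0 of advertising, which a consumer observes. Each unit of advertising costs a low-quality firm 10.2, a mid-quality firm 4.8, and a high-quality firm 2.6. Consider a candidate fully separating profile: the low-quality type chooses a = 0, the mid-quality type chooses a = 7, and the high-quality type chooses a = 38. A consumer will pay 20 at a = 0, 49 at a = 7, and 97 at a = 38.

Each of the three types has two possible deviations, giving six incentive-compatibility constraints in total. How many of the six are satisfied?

3

Mid-quality (own payoff 49 − 4.8×7 = 15.4): to a=0 gives 20 → profitable ✗; to a=38 gives 97 − 4.8×38 = -85.4 → no gain ✓.
Low-quality (own payoff 20): to a=7 gives 49 − 10.2×7 = -22.4 → no gain ✓; to a=38 gives 97 − 10.2×38 = -290.6 → no gain ✓.
High-quality (own payoff 97 − 2.6×38 = -1.8): to a=0 gives 20 → profitable ✗; to a=7 gives 49 − 2.6×7 = 30.8 → profitable ✗.
3 of the 6 constraints hold; not an equilibrium.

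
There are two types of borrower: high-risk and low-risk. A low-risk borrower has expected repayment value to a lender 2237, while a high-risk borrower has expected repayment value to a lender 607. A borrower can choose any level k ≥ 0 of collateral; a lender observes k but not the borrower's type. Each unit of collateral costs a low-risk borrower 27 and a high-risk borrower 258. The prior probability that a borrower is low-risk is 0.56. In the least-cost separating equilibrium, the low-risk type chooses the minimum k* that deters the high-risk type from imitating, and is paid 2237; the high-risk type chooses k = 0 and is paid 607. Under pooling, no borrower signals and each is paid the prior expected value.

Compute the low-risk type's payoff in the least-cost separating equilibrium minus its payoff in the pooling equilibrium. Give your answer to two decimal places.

546.62

Least-cost separating signal: k* solves 607 = 2237 − 258·k*, so k* = (2237 − 607)/258 ≈ 6.3178.
Low-risk type's separating payoff: 2237 − 27 × k* = 2237 − 27 × (2237 − 607)/258 = 2237 − 44010/258 ≈ 2066.4186.
Pooling payoff: 0.56 × 2237 + 0.44 × 607 = 1519.8.
Difference: 2066.4186 − 1519.8 = 546.6186, i.e. 546.62 to two decimal places.
The low-risk type prefers to separate.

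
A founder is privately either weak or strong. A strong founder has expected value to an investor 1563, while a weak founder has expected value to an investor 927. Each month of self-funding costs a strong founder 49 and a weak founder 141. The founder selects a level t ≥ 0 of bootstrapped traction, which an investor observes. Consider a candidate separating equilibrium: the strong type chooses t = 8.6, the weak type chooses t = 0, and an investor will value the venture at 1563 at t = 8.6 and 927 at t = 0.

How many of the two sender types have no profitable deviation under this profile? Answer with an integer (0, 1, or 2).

Strong type: signal → 1563 − 49 × 8.6 = 1141.6; deviate to 0 → 927. IC holds (1141.6 ≥ 927).
Weak type: stay at 0 → 927; mimic → 1563 − 141 × 8.6 = 350.4. IC holds (927 ≥ 350.4).
2 of 2 constraints hold, so this is a separating equilibrium.

2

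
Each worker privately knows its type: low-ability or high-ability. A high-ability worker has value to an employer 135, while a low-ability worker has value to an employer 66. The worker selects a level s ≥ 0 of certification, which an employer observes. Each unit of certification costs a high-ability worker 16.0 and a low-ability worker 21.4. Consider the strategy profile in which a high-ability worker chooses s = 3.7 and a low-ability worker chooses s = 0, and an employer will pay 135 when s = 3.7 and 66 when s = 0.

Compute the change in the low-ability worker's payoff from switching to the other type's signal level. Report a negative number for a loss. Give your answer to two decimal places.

-10.18

Playing s = 0 the low-ability worker receives 66.
Deviating to s = 3.7 brings payment 135 at cost 21.4 × 3.7 = 79.18, netting 55.82.
Gain from deviating: 55.82 − 66 = -10.18.
The gain is negative, so the low-ability type's incentive-compatibility constraint is satisfied.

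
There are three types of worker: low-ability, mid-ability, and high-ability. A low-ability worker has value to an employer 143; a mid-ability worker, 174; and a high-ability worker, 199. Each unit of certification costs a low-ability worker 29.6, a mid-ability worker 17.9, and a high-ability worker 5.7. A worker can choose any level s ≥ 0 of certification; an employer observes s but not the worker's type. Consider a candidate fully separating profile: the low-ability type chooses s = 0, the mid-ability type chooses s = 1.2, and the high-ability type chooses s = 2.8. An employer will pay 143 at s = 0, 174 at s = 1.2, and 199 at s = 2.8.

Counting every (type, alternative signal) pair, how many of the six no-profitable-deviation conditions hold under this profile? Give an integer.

6

Low-ability (own payoff 143): to s=1.2 gives 174 − 29.6×1.2 = 138.48 → no gain ✓; to s=2.8 gives 199 − 29.6×2.8 = 116.12 → no gain ✓.
High-ability (own payoff 199 − 5.7×2.8 = 183.04): to s=0 gives 143 → no gain ✓; to s=1.2 gives 174 − 5.7×1.2 = 167.16 → no gain ✓.
Mid-ability (own payoff 174 − 17.9×1.2 = 152.52): to s=0 gives 143 → no gain ✓; to s=2.8 gives 199 − 17.9×2.8 = 148.88 → no gain ✓.
6 of the 6 constraints hold; this profile is a separating equilibrium.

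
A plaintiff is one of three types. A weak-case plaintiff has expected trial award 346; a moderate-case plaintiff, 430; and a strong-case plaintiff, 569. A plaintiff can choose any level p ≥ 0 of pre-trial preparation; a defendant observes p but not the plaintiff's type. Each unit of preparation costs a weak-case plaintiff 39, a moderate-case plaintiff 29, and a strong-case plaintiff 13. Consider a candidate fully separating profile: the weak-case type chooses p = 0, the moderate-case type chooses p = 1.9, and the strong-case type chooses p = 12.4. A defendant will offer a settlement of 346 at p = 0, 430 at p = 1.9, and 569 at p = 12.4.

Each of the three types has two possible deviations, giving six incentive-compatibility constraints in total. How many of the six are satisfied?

Weak-case (own payoff 346): to p=1.9 gives 430 − 39×1.9 = 355.9 → profitable ✗; to p=12.4 gives 569 − 39×12.4 = 85.4 → no gain ✓.
Strong-case (own payoff 569 − 13×12.4 = 407.8): to p=0 gives 346 → no gain ✓; to p=1.9 gives 430 − 13×1.9 = 405.3 → no gain ✓.
Moderate-case (own payoff 430 − 29×1.9 = 374.9): to p=0 gives 346 → no gain ✓; to p=12.4 gives 569 − 29×12.4 = 209.4 → no gain ✓.
5 of the 6 constraints hold; not an equilibrium.

5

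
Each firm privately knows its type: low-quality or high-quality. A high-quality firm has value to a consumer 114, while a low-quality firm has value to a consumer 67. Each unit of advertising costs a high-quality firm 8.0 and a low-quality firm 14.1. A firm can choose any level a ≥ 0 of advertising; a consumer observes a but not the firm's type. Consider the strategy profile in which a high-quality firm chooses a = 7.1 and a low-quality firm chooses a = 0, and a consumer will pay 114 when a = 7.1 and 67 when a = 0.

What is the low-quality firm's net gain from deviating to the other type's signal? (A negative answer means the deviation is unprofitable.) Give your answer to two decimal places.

Playing a = 0 the low-quality firm receives 67.
Deviating to a = 7.1 brings payment 114 at cost 14.1 × 7.1 = 100.11, netting 13.89.
Gain from deviating: 13.89 − 67 = -53.11.
The gain is negative, so the low-quality type's incentive-compatibility constraint is satisfied.

-53.11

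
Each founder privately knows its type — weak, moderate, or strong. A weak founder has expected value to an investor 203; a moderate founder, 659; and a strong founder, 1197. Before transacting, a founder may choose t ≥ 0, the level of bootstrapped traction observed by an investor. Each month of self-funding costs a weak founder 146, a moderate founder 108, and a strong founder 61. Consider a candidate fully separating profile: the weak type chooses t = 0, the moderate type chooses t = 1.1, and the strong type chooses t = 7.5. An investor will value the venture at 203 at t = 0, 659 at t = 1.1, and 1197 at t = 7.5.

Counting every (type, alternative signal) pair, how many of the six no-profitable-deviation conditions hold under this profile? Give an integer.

5

Strong (own payoff 1197 − 61×7.5 = 739.5): to t=0 gives 203 → no gain ✓; to t=1.1 gives 659 − 61×1.1 = 591.9 → no gain ✓.
Weak (own payoff 203): to t=1.1 gives 659 − 146×1.1 = 498.4 → profitable ✗; to t=7.5 gives 1197 − 146×7.5 = 102 → no gain ✓.
Moderate (own payoff 659 − 108×1.1 = 540.2): to t=0 gives 203 → no gain ✓; to t=7.5 gives 1197 − 108×7.5 = 387 → no gain ✓.
5 of the 6 constraints hold; not an equilibrium.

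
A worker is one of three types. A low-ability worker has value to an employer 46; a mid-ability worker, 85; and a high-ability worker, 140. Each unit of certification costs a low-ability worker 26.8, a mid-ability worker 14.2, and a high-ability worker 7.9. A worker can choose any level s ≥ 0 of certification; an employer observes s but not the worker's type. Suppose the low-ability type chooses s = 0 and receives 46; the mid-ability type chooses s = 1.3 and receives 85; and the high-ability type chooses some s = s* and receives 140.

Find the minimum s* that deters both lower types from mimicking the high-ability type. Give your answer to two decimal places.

5.17

Mid-ability type (on-path payoff 85 − 14.2×1.3 = 66.54) won't mimic when 66.54 ≥ 140 − 14.2·s*, i.e. s* ≥ 5.17.
Low-ability type (on-path payoff 46) won't mimic when 46 ≥ 140 − 26.8·s*, i.e. s* ≥ 3.51.
Both must hold, so s* = max(3.51, 5.17) = 5.17. The mid-ability type's constraint binds.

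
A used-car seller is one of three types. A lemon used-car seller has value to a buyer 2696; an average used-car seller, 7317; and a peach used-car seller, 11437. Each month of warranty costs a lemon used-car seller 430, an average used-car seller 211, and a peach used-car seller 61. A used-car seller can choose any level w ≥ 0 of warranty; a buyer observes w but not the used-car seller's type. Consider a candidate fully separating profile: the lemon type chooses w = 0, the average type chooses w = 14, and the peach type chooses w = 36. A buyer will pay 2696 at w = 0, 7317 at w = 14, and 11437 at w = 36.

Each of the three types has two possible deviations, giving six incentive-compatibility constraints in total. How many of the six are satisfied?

Lemon (own payoff 2696): to w=14 gives 7317 − 430×14 = 1297 → no gain ✓; to w=36 gives 11437 − 430×36 = -4043 → no gain ✓.
Average (own payoff 7317 − 211×14 = 4363): to w=0 gives 2696 → no gain ✓; to w=36 gives 11437 − 211×36 = 3841 → no gain ✓.
Peach (own payoff 11437 − 61×36 = 9241): to w=0 gives 2696 → no gain ✓; to w=14 gives 7317 − 61×14 = 6463 → no gain ✓.
6 of the 6 constraints hold; this profile is a separating equilibrium.

6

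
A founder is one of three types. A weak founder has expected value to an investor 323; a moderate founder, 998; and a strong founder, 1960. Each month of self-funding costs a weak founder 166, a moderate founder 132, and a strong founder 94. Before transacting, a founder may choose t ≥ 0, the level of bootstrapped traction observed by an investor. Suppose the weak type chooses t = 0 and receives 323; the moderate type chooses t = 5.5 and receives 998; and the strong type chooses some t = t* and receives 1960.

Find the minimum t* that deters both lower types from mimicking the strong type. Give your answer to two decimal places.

12.79

Moderate type (on-path payoff 998 − 132×5.5 = 272) won't mimic when 272 ≥ 1960 − 132·t*, i.e. t* ≥ 12.79.
Weak type (on-path payoff 323) won't mimic when 323 ≥ 1960 − 166·t*, i.e. t* ≥ 9.86.
Both must hold, so t* = max(9.86, 12.79) = 12.79. The moderate type's constraint binds.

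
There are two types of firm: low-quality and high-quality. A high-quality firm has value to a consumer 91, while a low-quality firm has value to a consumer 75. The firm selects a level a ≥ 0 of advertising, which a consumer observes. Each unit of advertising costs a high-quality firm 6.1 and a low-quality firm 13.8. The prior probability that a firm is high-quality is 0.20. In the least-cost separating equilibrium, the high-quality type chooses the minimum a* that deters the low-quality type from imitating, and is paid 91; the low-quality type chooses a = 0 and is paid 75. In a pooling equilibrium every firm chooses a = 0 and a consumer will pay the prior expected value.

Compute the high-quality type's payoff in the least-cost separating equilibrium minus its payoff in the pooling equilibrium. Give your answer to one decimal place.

Least-cost separating signal: a* solves 75 = 91 − 13.8·a*, so a* = (91 − 75)/13.8 ≈ 1.1594.
High-quality type's separating payoff: 91 − 6.1 × a* = 91 − 6.1 × (91 − 75)/13.8 = 91 − 97.6/13.8 ≈ 83.928.
Pooling payoff: 0.20 × 91 + 0.80 × 75 = 78.2.
Difference: 83.928 − 78.2 = 5.728, i.e. 5.7 to one decimal place.
The high-quality type prefers to separate.

5.7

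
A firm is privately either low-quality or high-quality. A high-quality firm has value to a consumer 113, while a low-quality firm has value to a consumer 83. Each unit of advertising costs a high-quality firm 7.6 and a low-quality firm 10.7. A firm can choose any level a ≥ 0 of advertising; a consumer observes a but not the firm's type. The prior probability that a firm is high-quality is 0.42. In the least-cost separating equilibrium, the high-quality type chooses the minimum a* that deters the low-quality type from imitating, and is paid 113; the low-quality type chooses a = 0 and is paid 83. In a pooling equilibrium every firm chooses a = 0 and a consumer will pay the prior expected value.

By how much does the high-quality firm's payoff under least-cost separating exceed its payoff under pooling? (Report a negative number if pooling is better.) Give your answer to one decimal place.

Least-cost separating signal: a* solves 83 = 113 − 10.7·a*, so a* = (113 − 83)/10.7 ≈ 2.8037.
High-quality type's separating payoff: 113 − 7.6 × a* = 113 − 7.6 × (113 − 83)/10.7 = 113 − 228/10.7 ≈ 91.692.
Pooling payoff: 0.42 × 113 + 0.58 × 83 = 95.6.
Difference: 91.692 − 95.6 = -3.908, i.e. -3.9 to one decimal place.
The high-quality type would prefer the pooling outcome.

-3.9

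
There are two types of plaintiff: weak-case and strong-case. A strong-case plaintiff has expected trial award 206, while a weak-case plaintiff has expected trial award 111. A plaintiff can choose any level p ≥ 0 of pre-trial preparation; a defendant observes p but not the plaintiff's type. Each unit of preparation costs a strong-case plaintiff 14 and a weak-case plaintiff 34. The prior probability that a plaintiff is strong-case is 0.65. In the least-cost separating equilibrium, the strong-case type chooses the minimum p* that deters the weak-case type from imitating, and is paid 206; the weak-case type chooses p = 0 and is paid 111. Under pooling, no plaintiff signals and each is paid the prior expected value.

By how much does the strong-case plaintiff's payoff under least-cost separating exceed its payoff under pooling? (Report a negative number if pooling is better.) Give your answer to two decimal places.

-5.87

Least-cost separating signal: p* solves 111 = 206 − 34·p*, so p* = (206 − 111)/34 ≈ 2.7941.
Strong-case type's separating payoff: 206 − 14 × p* = 206 − 14 × (206 − 111)/34 = 206 − 1330/34 ≈ 166.8824.
Pooling payoff: 0.65 × 206 + 0.35 × 111 = 172.75.
Difference: 166.8824 − 172.75 = -5.8676, i.e. -5.87 to two decimal places.
The strong-case type would prefer the pooling outcome.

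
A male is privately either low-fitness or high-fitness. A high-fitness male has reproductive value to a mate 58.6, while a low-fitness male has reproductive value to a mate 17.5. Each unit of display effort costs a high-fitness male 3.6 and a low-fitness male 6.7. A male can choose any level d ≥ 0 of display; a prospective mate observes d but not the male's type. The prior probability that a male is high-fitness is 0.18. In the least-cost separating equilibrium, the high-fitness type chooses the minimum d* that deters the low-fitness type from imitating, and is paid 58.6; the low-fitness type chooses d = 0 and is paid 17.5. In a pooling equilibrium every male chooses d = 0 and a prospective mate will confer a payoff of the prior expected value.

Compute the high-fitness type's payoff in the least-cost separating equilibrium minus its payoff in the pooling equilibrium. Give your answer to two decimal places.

11.62

Least-cost separating signal: d* solves 17.5 = 58.6 − 6.7·d*, so d* = (58.6 − 17.5)/6.7 ≈ 6.1343.
High-fitness type's separating payoff: 58.6 − 3.6 × d* = 58.6 − 3.6 × (58.6 − 17.5)/6.7 = 58.6 − 147.96/6.7 ≈ 36.5164.
Pooling payoff: 0.18 × 58.6 + 0.82 × 17.5 = 24.898.
Difference: 36.5164 − 24.898 = 11.6184, i.e. 11.62 to two decimal places.
The high-fitness type prefers to separate.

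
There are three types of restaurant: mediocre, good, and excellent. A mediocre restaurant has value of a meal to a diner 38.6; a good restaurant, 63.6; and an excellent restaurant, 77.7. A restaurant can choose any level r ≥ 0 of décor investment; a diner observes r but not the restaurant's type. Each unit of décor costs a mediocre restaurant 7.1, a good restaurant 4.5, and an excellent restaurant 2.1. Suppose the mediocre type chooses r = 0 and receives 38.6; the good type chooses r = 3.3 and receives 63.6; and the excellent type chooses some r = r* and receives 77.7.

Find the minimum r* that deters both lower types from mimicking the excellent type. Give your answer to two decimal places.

Mediocre type (on-path payoff 38.6) won't mimic when 38.6 ≥ 77.7 − 7.1·r*, i.e. r* ≥ 5.51.
Good type (on-path payoff 63.6 − 4.5×3.3 = 48.75) won't mimic when 48.75 ≥ 77.7 − 4.5·r*, i.e. r* ≥ 6.43.
Both must hold, so r* = max(5.51, 6.43) = 6.43. The good type's constraint binds.

6.43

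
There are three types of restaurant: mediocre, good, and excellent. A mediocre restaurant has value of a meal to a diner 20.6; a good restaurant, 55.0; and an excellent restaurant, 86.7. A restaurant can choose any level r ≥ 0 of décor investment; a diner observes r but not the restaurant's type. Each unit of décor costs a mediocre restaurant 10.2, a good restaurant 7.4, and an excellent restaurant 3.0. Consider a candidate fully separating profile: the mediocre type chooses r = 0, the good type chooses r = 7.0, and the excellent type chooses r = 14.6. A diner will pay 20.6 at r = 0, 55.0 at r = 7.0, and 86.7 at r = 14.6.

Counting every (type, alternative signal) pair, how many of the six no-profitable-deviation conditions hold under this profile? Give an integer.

Mediocre (own payoff 20.6): to r=7.0 gives 55.0 − 10.2×7.0 = -16.4 → no gain ✓; to r=14.6 gives 86.7 − 10.2×14.6 = -62.22 → no gain ✓.
Good (own payoff 55.0 − 7.4×7.0 = 3.2): to r=0 gives 20.6 → profitable ✗; to r=14.6 gives 86.7 − 7.4×14.6 = -21.34 → no gain ✓.
Excellent (own payoff 86.7 − 3.0×14.6 = 42.9): to r=0 gives 20.6 → no gain ✓; to r=7.0 gives 55.0 − 3.0×7.0 = 34 → no gain ✓.
5 of the 6 constraints hold; not an equilibrium.

5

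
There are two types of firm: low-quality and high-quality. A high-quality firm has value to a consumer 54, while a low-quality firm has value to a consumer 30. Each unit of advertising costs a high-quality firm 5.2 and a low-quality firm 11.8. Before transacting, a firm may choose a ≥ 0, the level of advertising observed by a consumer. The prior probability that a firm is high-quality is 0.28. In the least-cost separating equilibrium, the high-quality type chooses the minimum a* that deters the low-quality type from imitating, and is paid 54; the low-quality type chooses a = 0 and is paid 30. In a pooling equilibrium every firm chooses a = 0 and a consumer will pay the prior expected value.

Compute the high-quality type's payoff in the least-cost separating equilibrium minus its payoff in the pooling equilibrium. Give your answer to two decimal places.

6.70

Least-cost separating signal: a* solves 30 = 54 − 11.8·a*, so a* = (54 − 30)/11.8 ≈ 2.0339.
High-quality type's separating payoff: 54 − 5.2 × a* = 54 − 5.2 × (54 − 30)/11.8 = 54 − 124.8/11.8 ≈ 43.4237.
Pooling payoff: 0.28 × 54 + 0.72 × 30 = 36.72.
Difference: 43.4237 − 36.72 = 6.7037, i.e. 6.70 to two decimal places.
The high-quality type prefers to separate.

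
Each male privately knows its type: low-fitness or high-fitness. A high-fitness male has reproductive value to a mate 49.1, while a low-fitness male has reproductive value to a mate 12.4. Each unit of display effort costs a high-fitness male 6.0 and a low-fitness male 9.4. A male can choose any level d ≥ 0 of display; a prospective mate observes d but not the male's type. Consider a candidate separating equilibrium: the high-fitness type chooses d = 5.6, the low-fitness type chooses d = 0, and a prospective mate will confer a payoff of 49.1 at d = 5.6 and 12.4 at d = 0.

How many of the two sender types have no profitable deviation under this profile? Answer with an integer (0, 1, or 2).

Low-fitness type: stay at 0 → 12.4; mimic → 49.1 − 9.4 × 5.6 = -3.54. IC holds (12.4 ≥ -3.54).
High-fitness type: signal → 49.1 − 6.0 × 5.6 = 15.5; deviate to 0 → 12.4. IC holds (15.5 ≥ 12.4).
2 of 2 constraints hold, so this is a separating equilibrium.

2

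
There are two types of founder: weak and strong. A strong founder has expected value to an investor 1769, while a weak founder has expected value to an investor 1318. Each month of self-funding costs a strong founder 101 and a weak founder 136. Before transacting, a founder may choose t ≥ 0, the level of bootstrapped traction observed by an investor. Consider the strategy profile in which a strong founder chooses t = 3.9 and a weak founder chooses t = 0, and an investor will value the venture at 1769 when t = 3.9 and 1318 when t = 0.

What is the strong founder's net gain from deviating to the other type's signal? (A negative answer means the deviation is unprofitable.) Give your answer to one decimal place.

-57.1

Playing t = 3.9 the strong founder receives 1769 − 101 × 3.9 = 1375.1.
Deviating to t = 0 yields 1318 instead.
Gain from deviating: 1318 − 1375.1 = -57.1.
The gain is negative, so the strong type's incentive-compatibility constraint is satisfied.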